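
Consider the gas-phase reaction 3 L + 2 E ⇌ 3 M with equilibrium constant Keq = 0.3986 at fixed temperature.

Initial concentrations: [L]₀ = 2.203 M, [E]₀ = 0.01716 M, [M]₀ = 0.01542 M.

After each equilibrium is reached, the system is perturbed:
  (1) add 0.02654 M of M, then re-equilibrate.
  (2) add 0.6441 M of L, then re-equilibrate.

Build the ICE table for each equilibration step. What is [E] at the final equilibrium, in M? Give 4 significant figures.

Q₀ = 0.001165 vs Keq = 0.3986 ⇒ Q<K, forward
Step 1:
                    L           E           M
  init          2.203     0.01716     0.01542
  Δ          -0.02068    -0.01379     0.02068
  eq            2.182     0.00337      0.0361
  solve Keq expr → x = 0.006895; check Q = 0.3986
Then add 0.02654 M of M.
Step 2:
                    L           E           M
  init          2.182     0.00337     0.06264
  Δ          0.005086     0.00339   -0.005086
  eq            2.187    0.006761     0.05756
  solve Keq expr → x = -0.001695; check Q = 0.3986
Then add 0.6441 M of L.
Step 3:
                    L           E           M
  init          2.832    0.006761     0.05756
  Δ         -0.002746   -0.001831    0.002746
  eq            2.829     0.00493      0.0603
  solve Keq expr → x = 9.1535e-04; check Q = 0.3986

[E]_eq = 0.00493 M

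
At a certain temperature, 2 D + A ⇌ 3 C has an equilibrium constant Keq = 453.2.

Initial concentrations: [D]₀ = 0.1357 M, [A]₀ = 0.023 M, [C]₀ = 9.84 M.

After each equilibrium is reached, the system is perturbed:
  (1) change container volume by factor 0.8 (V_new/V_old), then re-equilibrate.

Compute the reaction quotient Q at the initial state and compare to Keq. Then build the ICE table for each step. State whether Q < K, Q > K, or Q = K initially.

Q₀ = 2.2496e+06 vs Keq = 453.2 ⇒ Q>K, reverse
Step 1:
                   D          A          C
  I           0.1357      0.023       9.84
  C            1.211     0.6055     -1.816
  E            1.347     0.6285      8.024
  solve Keq expr → x = -0.6055; check Q = 453.2
Then change container volume by factor 0.8 (V_new/V_old).
Step 2:
                   D          A          C
  I            1.683     0.7856      10.03
  C                0          0          0
  E            1.683     0.7856      10.03
  solve Keq expr → x = 0; check Q = 453.2

Q₀ = 2.2496e+06; Q > K (proceeds reverse)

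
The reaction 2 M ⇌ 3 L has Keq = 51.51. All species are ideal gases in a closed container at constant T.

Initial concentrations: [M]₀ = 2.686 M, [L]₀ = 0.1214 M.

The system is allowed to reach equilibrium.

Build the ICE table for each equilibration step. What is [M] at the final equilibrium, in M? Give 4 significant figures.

Q₀ = 2.4800e-04 vs Keq = 51.51 ⇒ Q<K, forward
Step 1:
                    M           L
  Initial       2.686      0.1214
  Change       -1.947        2.92
  Equil        0.7391       3.042
  solve Keq expr → x = 0.9734; check Q = 51.51

[M]_eq = 0.7391 M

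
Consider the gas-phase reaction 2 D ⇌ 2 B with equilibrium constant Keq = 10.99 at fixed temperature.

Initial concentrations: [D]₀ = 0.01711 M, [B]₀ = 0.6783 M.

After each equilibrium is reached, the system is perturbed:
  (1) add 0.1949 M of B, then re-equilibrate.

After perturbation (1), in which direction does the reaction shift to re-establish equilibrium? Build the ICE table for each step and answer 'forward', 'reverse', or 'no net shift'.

Direction: reverse

Q₀ = 1572 vs Keq = 10.99 ⇒ Q>K, reverse
Step 1:
                  D         B
  I         0.01711    0.6783
  C           0.144    -0.144
  E          0.1612    0.5343
  solve Keq expr → x = -0.07202; check Q = 10.99
Then add 0.1949 M of B.
Step 2:
                  D         B
  I          0.1612    0.7292
  C         0.04517  -0.04517
  E          0.2063     0.684
  solve Keq expr → x = -0.02258; check Q = 10.99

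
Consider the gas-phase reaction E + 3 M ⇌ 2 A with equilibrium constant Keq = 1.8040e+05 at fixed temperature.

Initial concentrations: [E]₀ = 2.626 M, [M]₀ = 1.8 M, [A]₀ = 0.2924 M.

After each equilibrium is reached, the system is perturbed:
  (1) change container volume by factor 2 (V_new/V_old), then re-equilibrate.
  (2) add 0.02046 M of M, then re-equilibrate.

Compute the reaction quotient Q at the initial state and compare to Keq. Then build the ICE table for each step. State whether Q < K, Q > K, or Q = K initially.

Q₀ = 0.005583 vs Keq = 1.8040e+05 ⇒ Q<K, forward
Step 1:
                  E         M         A
  I           2.626       1.8    0.2924
  C          -0.594    -1.782     1.188
  E           2.032   0.01815      1.48
  solve Keq expr → x = 0.594; check Q = 1.8040e+05
Then change container volume by factor 2 (V_new/V_old).
Step 2:
                  E         M         A
  I           1.016  0.009074    0.7402
  C        0.001759  0.005276 -0.003518
  E           1.018   0.01435    0.7366
  solve Keq expr → x = -0.001759; check Q = 1.8040e+05
Then add 0.02046 M of M.
Step 3:
                  E         M         A
  I           1.018   0.03481    0.7366
  C       -0.006751  -0.02025    0.0135
  E           1.011   0.01456    0.7501
  solve Keq expr → x = 0.006751; check Q = 1.8040e+05

Q₀ = 0.005583; Q < K (proceeds forward)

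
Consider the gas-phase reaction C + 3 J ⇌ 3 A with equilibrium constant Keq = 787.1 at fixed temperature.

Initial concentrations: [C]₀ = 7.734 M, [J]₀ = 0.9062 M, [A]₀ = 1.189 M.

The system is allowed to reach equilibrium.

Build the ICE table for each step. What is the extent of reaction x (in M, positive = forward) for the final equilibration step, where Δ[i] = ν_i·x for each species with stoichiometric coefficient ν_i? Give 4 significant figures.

Q₀ = 0.2921 vs Keq = 787.1 ⇒ Q<K, forward
Step 1:
                    C           J           A
  Initial       7.734      0.9062       1.189
  Change      -0.2654     -0.7962      0.7962
  Equil         7.469        0.11       1.985
  solve Keq expr → x = 0.2654; check Q = 787.1

x = 0.2654 M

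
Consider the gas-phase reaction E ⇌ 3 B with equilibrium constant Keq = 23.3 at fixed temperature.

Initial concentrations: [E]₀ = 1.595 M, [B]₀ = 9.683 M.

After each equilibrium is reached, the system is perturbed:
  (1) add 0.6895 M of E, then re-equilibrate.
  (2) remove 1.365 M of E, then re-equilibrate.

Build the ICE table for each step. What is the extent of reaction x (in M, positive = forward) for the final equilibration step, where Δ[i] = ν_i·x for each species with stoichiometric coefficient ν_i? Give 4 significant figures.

Q₀ = 569.2 vs Keq = 23.3 ⇒ Q>K, reverse
Step 1:
                   E          B
  init         1.595      9.683
  Δ            1.797     -5.391
  eq           3.392      4.292
  solve Keq expr → x = -1.797; check Q = 23.3
Then add 0.6895 M of E.
Step 2:
                   E          B
  init         4.082      4.292
  Δ         -0.08089     0.2427
  eq           4.001      4.534
  solve Keq expr → x = 0.08089; check Q = 23.3
Then remove 1.365 M of E.
Step 3:
                   E          B
  init         2.636      4.534
  Δ           0.1688    -0.5063
  eq           2.805      4.028
  solve Keq expr → x = -0.1688; check Q = 23.3

x = -0.1688 M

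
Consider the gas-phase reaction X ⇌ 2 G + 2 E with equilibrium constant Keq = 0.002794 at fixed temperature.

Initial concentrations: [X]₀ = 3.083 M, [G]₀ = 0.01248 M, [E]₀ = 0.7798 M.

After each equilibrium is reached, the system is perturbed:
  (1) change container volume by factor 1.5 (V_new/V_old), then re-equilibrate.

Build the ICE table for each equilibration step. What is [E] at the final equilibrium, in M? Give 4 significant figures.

[E]_eq = 0.6302 M

Q₀ = 3.0720e-05 vs Keq = 0.002794 ⇒ Q<K, forward
Step 1:
                    X           G           E
  init          3.083     0.01248      0.7798
  Δ          -0.04652     0.09305     0.09305
  eq            3.036      0.1055      0.8728
  solve Keq expr → x = 0.04652; check Q = 0.002794
Then change container volume by factor 1.5 (V_new/V_old).
Step 2:
                    X           G           E
  init          2.024     0.07035      0.5819
  Δ          -0.02414     0.04828     0.04828
  eq                2      0.1186      0.6302
  solve Keq expr → x = 0.02414; check Q = 0.002794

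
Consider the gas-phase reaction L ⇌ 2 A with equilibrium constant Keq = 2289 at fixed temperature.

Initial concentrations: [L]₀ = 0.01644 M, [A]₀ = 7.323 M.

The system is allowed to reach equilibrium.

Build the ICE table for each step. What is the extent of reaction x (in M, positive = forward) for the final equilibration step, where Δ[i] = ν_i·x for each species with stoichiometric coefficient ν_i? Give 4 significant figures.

x = -0.0069 M

Q₀ = 3262 vs Keq = 2289 ⇒ Q>K, reverse
Step 1:
                  L         A
  init      0.01644     7.323
  Δ          0.0069   -0.0138
  eq        0.02334     7.309
  solve Keq expr → x = -0.0069; check Q = 2289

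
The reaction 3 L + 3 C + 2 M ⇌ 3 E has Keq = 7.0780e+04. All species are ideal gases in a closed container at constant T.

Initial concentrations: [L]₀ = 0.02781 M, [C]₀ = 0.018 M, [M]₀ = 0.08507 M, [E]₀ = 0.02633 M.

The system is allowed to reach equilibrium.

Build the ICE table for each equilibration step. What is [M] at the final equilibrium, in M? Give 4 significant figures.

Q₀ = 2.0108e+07 vs Keq = 7.0780e+04 ⇒ Q>K, reverse
Step 1:
                    L           C           M           E
  init        0.02781       0.018     0.08507     0.02633
  Δ           0.01451     0.01451     0.00967    -0.01451
  eq          0.04232     0.03251     0.09474     0.01182
  solve Keq expr → x = -0.004835; check Q = 7.0780e+04

[M]_eq = 0.09474 M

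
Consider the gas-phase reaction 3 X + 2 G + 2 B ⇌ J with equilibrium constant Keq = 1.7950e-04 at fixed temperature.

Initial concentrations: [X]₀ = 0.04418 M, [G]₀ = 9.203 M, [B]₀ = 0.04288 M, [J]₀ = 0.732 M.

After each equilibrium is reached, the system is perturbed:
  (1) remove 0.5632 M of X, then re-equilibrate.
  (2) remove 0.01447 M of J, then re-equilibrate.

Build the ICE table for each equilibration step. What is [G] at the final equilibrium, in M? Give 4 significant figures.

[G]_eq = 10.46 M

Q₀ = 5.4509e+04 vs Keq = 1.7950e-04 ⇒ Q>K, reverse
Step 1:
                   X          G          B          J
  init       0.04418      9.203    0.04288      0.732
  Δ            1.732      1.155      1.155    -0.5773
  eq           1.776      10.36      1.197     0.1547
  solve Keq expr → x = -0.5773; check Q = 1.7950e-04
Then remove 0.5632 M of X.
Step 2:
                   X          G          B          J
  init         1.213      10.36      1.197     0.1547
  Δ           0.1836     0.1224     0.1224   -0.06119
  eq           1.396      10.48       1.32    0.09352
  solve Keq expr → x = -0.06119; check Q = 1.7950e-04
Then remove 0.01447 M of J.
Step 3:
                   X          G          B          J
  init         1.396      10.48       1.32    0.07905
  Δ         -0.02292   -0.01528   -0.01528   0.007639
  eq           1.374      10.46      1.305    0.08669
  solve Keq expr → x = 0.007639; check Q = 1.7950e-04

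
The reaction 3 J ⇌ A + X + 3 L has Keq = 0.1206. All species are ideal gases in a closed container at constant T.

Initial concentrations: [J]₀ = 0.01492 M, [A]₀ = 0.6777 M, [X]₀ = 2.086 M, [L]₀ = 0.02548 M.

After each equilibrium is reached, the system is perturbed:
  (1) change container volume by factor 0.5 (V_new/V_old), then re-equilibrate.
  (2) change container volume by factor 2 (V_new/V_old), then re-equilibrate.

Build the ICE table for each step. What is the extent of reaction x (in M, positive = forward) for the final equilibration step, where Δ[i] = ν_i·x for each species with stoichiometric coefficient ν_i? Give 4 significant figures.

x = 0.001192 M

Q₀ = 7.041 vs Keq = 0.1206 ⇒ Q>K, reverse
Step 1:
                   J          A          X          L
  init       0.01492     0.6777      2.086    0.02548
  Δ          0.01311  -0.004369  -0.004369   -0.01311
  eq         0.02803     0.6733      2.082    0.01237
  solve Keq expr → x = -0.004369; check Q = 0.1206
Then change container volume by factor 0.5 (V_new/V_old).
Step 2:
                   J          A          X          L
  init       0.05605      1.347      4.163    0.02475
  Δ         0.007154  -0.002385  -0.002385  -0.007154
  eq         0.06321      1.344      4.161    0.01759
  solve Keq expr → x = -0.002385; check Q = 0.1206
Then change container volume by factor 2 (V_new/V_old).
Step 3:
                   J          A          X          L
  init        0.0316     0.6721       2.08   0.008796
  Δ        -0.003577   0.001192   0.001192   0.003577
  eq         0.02803     0.6733      2.082    0.01237
  solve Keq expr → x = 0.001192; check Q = 0.1206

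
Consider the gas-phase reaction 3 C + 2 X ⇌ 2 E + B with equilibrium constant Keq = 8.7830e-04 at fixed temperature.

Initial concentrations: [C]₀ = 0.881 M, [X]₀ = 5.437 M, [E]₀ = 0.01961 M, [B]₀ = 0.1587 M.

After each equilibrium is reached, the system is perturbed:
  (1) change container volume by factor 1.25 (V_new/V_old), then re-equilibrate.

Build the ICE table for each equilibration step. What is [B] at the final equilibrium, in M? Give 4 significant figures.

[B]_eq = 0.1793 M

Q₀ = 3.0192e-06 vs Keq = 8.7830e-04 ⇒ Q<K, forward
Step 1:
                   C          X          E          B
  Initial      0.881      5.437    0.01961     0.1587
  Change     -0.2272    -0.1514     0.1514    0.07572
  Equil       0.6538      5.286      0.171     0.2344
  solve Keq expr → x = 0.07572; check Q = 8.7830e-04
Then change container volume by factor 1.25 (V_new/V_old).
Step 2:
                   C          X          E          B
  Initial     0.5231      4.228     0.1368     0.1875
  Change     0.02463    0.01642   -0.01642  -0.008211
  Equil       0.5477      4.245     0.1204     0.1793
  solve Keq expr → x = -0.008211; check Q = 8.7830e-04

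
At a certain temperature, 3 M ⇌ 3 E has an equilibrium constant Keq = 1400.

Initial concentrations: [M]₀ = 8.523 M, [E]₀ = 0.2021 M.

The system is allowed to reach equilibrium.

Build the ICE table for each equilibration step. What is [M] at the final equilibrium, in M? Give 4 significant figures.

Q₀ = 1.3333e-05 vs Keq = 1400 ⇒ Q<K, forward
Step 1:
                  M         E
  I           8.523    0.2021
  C          -7.807     7.807
  E          0.7159     8.009
  solve Keq expr → x = 2.602; check Q = 1400

[M]_eq = 0.7159 M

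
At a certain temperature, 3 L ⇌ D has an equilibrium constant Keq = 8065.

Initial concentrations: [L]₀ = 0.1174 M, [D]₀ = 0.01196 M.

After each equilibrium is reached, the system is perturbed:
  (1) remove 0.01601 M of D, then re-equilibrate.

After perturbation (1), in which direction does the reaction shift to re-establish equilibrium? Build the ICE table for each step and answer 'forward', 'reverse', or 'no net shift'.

Direction: forward

Q₀ = 7.391 vs Keq = 8065 ⇒ Q<K, forward
Step 1:
                   L          D
  init        0.1174    0.01196
  Δ         -0.09964    0.03321
  eq         0.01776    0.04517
  solve Keq expr → x = 0.03321; check Q = 8065
Then remove 0.01601 M of D.
Step 2:
                   L          D
  init       0.01776    0.02916
  Δ        -0.002278 7.5943e-04
  eq         0.01548    0.02992
  solve Keq expr → x = 7.5943e-04; check Q = 8065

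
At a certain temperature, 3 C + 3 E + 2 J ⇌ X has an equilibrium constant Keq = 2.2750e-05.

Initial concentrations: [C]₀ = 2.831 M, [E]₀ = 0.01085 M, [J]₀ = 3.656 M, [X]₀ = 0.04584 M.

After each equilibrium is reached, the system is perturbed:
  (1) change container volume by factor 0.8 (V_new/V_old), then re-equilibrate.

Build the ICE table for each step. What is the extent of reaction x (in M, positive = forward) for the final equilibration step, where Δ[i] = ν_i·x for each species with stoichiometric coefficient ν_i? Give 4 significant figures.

x = 1.2730e-04 M

Q₀ = 118.3 vs Keq = 2.2750e-05 ⇒ Q>K, reverse
Step 1:
                    C           E           J           X
  init          2.831     0.01085       3.656     0.04584
  Δ            0.1374      0.1374     0.09163    -0.04581
  eq            2.968      0.1483       3.748  2.7252e-05
  solve Keq expr → x = -0.04581; check Q = 2.2750e-05
Then change container volume by factor 0.8 (V_new/V_old).
Step 2:
                    C           E           J           X
  init          3.711      0.1854       4.685  3.4065e-05
  Δ       -3.8190e-04 -3.8190e-04 -2.5460e-04  1.2730e-04
  eq             3.71       0.185       4.684  1.6137e-04
  solve Keq expr → x = 1.2730e-04; check Q = 2.2750e-05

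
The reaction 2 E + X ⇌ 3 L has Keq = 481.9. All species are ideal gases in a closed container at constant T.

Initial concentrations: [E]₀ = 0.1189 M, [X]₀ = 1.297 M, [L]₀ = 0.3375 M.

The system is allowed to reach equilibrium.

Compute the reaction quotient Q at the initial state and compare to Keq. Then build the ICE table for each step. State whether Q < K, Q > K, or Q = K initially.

Q₀ = 2.097 vs Keq = 481.9 ⇒ Q<K, forward
Step 1:
                   E          X          L
  I           0.1189      1.297     0.3375
  C          -0.1047   -0.05235      0.157
  E           0.0142      1.245     0.4945
  solve Keq expr → x = 0.05235; check Q = 481.9

Q₀ = 2.097; Q < K (proceeds forward)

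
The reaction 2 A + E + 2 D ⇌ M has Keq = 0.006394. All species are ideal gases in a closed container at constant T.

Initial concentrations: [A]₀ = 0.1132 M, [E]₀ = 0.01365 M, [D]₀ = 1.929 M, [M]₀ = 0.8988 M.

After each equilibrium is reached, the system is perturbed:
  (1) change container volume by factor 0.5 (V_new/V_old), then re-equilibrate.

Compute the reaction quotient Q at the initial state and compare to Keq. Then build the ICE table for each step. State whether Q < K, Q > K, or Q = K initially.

Q₀ = 1381; Q > K (proceeds reverse)

Q₀ = 1381 vs Keq = 0.006394 ⇒ Q>K, reverse
Step 1:
                  A         E         D         M
  I          0.1132   0.01365     1.929    0.8988
  C           1.499    0.7496     1.499   -0.7496
  E           1.612    0.7633     3.428    0.1492
  solve Keq expr → x = -0.7496; check Q = 0.006394
Then change container volume by factor 0.5 (V_new/V_old).
Step 2:
                  A         E         D         M
  I           3.225     1.527     6.857    0.2983
  C           -1.14   -0.5702     -1.14    0.5702
  E           2.085    0.9564     5.716    0.8685
  solve Keq expr → x = 0.5702; check Q = 0.006394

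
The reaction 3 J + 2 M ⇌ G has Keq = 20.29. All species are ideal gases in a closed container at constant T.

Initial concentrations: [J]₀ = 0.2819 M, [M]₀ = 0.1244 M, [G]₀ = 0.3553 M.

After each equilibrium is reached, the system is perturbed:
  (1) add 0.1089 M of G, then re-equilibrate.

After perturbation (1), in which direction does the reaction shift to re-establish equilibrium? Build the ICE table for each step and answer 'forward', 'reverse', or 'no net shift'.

Q₀ = 1025 vs Keq = 20.29 ⇒ Q>K, reverse
Step 1:
                  J         M         G
  I          0.2819    0.1244    0.3553
  C          0.2544    0.1696   -0.0848
  E          0.5363     0.294    0.2705
  solve Keq expr → x = -0.0848; check Q = 20.29
Then add 0.1089 M of G.
Step 2:
                  J         M         G
  I          0.5363     0.294    0.3794
  C          0.0316   0.02107  -0.01053
  E          0.5679    0.3151    0.3689
  solve Keq expr → x = -0.01053; check Q = 20.29

Direction: reverse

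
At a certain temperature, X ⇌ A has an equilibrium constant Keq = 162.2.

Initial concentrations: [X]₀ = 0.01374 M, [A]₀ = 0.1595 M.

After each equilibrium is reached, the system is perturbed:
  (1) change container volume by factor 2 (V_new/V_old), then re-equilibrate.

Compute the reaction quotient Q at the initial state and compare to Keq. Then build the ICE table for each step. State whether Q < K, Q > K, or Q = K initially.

Q₀ = 11.61 vs Keq = 162.2 ⇒ Q<K, forward
Step 1:
                   X          A
  I          0.01374     0.1595
  C         -0.01268    0.01268
  E         0.001062     0.1722
  solve Keq expr → x = 0.01268; check Q = 162.2
Then change container volume by factor 2 (V_new/V_old).
Step 2:
                   X          A
  I       5.3076e-04    0.08609
  C                0          0
  E       5.3076e-04    0.08609
  solve Keq expr → x = 0; check Q = 162.2

Q₀ = 11.61; Q < K (proceeds forward)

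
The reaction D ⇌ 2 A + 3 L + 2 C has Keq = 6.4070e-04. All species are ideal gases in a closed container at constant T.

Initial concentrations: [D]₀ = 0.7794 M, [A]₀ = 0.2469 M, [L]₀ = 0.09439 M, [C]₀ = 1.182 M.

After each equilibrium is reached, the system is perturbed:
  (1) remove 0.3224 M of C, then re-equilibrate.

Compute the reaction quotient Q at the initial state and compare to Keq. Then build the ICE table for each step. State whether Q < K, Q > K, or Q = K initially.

Q₀ = 9.1896e-05 vs Keq = 6.4070e-04 ⇒ Q<K, forward
Step 1:
                  D         A         L         C
  Initial    0.7794    0.2469   0.09439     1.182
  Change   -0.02096   0.04191   0.06287   0.04191
  Equil      0.7584    0.2888    0.1573     1.224
  solve Keq expr → x = 0.02096; check Q = 6.4070e-04
Then remove 0.3224 M of C.
Step 2:
                  D         A         L         C
  Initial    0.7584    0.2888    0.1573    0.9015
  Change  -0.008465   0.01693    0.0254   0.01693
  Equil        0.75    0.3057    0.1827    0.9184
  solve Keq expr → x = 0.008465; check Q = 6.4070e-04

Q₀ = 9.1896e-05; Q < K (proceeds forward)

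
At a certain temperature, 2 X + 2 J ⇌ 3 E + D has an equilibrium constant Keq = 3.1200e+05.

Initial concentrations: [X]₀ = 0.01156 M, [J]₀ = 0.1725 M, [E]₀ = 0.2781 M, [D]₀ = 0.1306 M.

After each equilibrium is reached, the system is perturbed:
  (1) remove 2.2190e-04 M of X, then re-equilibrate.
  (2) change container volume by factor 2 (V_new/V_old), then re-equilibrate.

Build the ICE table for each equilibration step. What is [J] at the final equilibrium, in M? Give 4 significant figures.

Q₀ = 706.4 vs Keq = 3.1200e+05 ⇒ Q<K, forward
Step 1:
                  X         J         E         D
  I         0.01156    0.1725    0.2781    0.1306
  C        -0.01091  -0.01091   0.01636  0.005454
  E       6.5297e-04    0.1616    0.2945    0.1361
  solve Keq expr → x = 0.005454; check Q = 3.1200e+05
Then remove 2.2190e-04 M of X.
Step 2:
                  X         J         E         D
  I       4.3107e-04    0.1616    0.2945    0.1361
  C       2.1966e-04 2.1966e-04 -3.2948e-04 -1.0983e-04
  E       6.5073e-04    0.1618    0.2941    0.1359
  solve Keq expr → x = -1.0983e-04; check Q = 3.1200e+05
Then change container volume by factor 2 (V_new/V_old).
Step 3:
                  X         J         E         D
  I       3.2537e-04   0.08091    0.1471   0.06797
  C               0         0         0         0
  E       3.2537e-04   0.08091    0.1471   0.06797
  solve Keq expr → x = 0; check Q = 3.1200e+05

[J]_eq = 0.08091 M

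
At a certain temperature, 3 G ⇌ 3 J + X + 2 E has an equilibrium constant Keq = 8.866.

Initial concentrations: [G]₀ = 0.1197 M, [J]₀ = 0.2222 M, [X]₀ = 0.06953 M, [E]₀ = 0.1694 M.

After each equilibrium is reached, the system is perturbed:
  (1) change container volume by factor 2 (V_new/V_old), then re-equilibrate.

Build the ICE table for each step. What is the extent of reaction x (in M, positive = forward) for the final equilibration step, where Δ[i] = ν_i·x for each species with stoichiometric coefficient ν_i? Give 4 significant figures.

Q₀ = 0.01276 vs Keq = 8.866 ⇒ Q<K, forward
Step 1:
                  G         J         X         E
  init       0.1197    0.2222   0.06953    0.1694
  Δ        -0.09301   0.09301     0.031   0.06201
  eq        0.02669    0.3152    0.1005    0.2314
  solve Keq expr → x = 0.031; check Q = 8.866
Then change container volume by factor 2 (V_new/V_old).
Step 2:
                  G         J         X         E
  init      0.01335    0.1576   0.05027    0.1157
  Δ       -0.006154  0.006154  0.002051  0.004103
  eq       0.007192    0.1638   0.05232    0.1198
  solve Keq expr → x = 0.002051; check Q = 8.866

x = 0.002051 M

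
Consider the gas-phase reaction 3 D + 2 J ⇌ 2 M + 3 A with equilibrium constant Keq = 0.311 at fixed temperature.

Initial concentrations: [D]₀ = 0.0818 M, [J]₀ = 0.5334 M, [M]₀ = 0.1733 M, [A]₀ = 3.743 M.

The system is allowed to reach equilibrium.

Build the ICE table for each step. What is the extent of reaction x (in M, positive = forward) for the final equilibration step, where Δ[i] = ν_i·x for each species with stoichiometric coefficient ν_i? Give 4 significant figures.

x = -0.08115 M

Q₀ = 1.0113e+04 vs Keq = 0.311 ⇒ Q>K, reverse
Step 1:
                   D          J          M          A
  Initial     0.0818     0.5334     0.1733      3.743
  Change      0.2435     0.1623    -0.1623    -0.2435
  Equil       0.3253     0.6957    0.01099        3.5
  solve Keq expr → x = -0.08115; check Q = 0.311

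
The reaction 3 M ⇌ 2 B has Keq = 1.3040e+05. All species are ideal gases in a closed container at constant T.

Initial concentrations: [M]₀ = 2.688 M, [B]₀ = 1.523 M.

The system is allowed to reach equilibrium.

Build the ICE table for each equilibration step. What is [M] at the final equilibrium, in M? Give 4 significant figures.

[M]_eq = 0.04359 M

Q₀ = 0.1194 vs Keq = 1.3040e+05 ⇒ Q<K, forward
Step 1:
                   M          B
  I            2.688      1.523
  C           -2.644      1.763
  E          0.04359      3.286
  solve Keq expr → x = 0.8815; check Q = 1.3040e+05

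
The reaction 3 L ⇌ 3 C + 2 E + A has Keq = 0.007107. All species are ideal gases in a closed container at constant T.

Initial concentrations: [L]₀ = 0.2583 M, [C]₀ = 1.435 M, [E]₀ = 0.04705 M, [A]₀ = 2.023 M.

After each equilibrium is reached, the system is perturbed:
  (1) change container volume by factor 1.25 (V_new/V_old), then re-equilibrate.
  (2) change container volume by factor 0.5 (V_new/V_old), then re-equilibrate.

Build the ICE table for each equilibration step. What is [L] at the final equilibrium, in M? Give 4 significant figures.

Q₀ = 0.7679 vs Keq = 0.007107 ⇒ Q>K, reverse
Step 1:
                   L          C          E          A
  init        0.2583      1.435    0.04705      2.023
  Δ          0.06059   -0.06059   -0.04039    -0.0202
  eq          0.3189      1.374   0.006657      2.003
  solve Keq expr → x = -0.0202; check Q = 0.007107
Then change container volume by factor 1.25 (V_new/V_old).
Step 2:
                   L          C          E          A
  init        0.2551        1.1   0.005326      1.602
  Δ        -0.002937   0.002937   0.001958 9.7886e-04
  eq          0.2522      1.102   0.007284      1.603
  solve Keq expr → x = 9.7886e-04; check Q = 0.007107
Then change container volume by factor 0.5 (V_new/V_old).
Step 3:
                   L          C          E          A
  init        0.5043      2.205    0.01457      3.206
  Δ          0.01373   -0.01373  -0.009151  -0.004576
  eq          0.5181      2.191   0.005416      3.202
  solve Keq expr → x = -0.004576; check Q = 0.007107

[L]_eq = 0.5181 M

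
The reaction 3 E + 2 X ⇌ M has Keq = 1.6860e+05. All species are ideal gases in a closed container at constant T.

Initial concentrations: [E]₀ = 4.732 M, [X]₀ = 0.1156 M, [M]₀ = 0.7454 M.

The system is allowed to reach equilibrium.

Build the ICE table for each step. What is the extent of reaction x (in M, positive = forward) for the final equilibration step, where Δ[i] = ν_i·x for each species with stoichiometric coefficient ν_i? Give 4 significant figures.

x = 0.05769 M

Q₀ = 0.5264 vs Keq = 1.6860e+05 ⇒ Q<K, forward
Step 1:
                    E           X           M
  I             4.732      0.1156      0.7454
  C           -0.1731     -0.1154     0.05769
  E             4.559  2.2421e-04      0.8031
  solve Keq expr → x = 0.05769; check Q = 1.6860e+05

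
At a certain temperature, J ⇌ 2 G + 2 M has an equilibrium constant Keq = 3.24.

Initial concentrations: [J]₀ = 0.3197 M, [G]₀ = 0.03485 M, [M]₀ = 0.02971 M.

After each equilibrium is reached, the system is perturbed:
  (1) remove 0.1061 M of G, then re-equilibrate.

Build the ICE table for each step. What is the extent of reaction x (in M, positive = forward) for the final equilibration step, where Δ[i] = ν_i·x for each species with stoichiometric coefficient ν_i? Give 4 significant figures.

x = 0.008867 M

Q₀ = 3.3533e-06 vs Keq = 3.24 ⇒ Q<K, forward
Step 1:
                   J          G          M
  init        0.3197    0.03485    0.02971
  Δ          -0.2811     0.5623     0.5623
  eq         0.03856     0.5971      0.592
  solve Keq expr → x = 0.2811; check Q = 3.24
Then remove 0.1061 M of G.
Step 2:
                   J          G          M
  init       0.03856      0.491      0.592
  Δ        -0.008867    0.01773    0.01773
  eq          0.0297     0.5088     0.6097
  solve Keq expr → x = 0.008867; check Q = 3.24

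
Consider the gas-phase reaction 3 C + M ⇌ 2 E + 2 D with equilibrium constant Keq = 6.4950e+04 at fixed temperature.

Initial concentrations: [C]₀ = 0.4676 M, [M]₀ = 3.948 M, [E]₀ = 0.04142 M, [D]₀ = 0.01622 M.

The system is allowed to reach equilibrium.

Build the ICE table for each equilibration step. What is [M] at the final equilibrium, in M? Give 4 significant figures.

[M]_eq = 3.793 M

Q₀ = 1.1182e-06 vs Keq = 6.4950e+04 ⇒ Q<K, forward
Step 1:
                  C         M         E         D
  init       0.4676     3.948   0.04142   0.01622
  Δ         -0.4638   -0.1546    0.3092    0.3092
  eq       0.003753     3.793    0.3507    0.3255
  solve Keq expr → x = 0.1546; check Q = 6.4950e+04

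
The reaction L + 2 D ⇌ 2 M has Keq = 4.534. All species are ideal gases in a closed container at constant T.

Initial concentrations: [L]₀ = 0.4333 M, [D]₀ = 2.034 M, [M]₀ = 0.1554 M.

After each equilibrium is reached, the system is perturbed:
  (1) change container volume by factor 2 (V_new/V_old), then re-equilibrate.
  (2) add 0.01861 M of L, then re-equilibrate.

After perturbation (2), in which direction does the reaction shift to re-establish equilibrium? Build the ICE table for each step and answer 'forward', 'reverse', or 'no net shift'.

Direction: forward

Q₀ = 0.01347 vs Keq = 4.534 ⇒ Q<K, forward
Step 1:
                  L         D         M
  I          0.4333     2.034    0.1554
  C         -0.3456   -0.6912    0.6912
  E         0.08768     1.343    0.8466
  solve Keq expr → x = 0.3456; check Q = 4.534
Then change container volume by factor 2 (V_new/V_old).
Step 2:
                  L         D         M
  I         0.04384    0.6714    0.4233
  C          0.0201   0.04019  -0.04019
  E         0.06394    0.7116    0.3831
  solve Keq expr → x = -0.0201; check Q = 4.534
Then add 0.01861 M of L.
Step 3:
                  L         D         M
  I         0.08255    0.7116    0.3831
  C       -0.008896  -0.01779   0.01779
  E         0.07365    0.6938    0.4009
  solve Keq expr → x = 0.008896; check Q = 4.534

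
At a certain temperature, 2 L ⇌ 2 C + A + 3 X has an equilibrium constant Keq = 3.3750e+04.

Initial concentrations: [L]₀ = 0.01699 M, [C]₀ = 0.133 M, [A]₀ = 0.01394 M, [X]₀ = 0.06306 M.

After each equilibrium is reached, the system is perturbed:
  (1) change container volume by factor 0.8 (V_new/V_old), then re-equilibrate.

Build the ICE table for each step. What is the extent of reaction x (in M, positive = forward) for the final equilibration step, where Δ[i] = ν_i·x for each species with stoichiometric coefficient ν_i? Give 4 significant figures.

x = -1.1324e-06 M

Q₀ = 2.1421e-04 vs Keq = 3.3750e+04 ⇒ Q<K, forward
Step 1:
                   L          C          A          X
  I          0.01699      0.133    0.01394    0.06306
  C         -0.01699    0.01699   0.008493    0.02548
  E       3.2216e-06       0.15    0.02243    0.08854
  solve Keq expr → x = 0.008493; check Q = 3.3750e+04
Then change container volume by factor 0.8 (V_new/V_old).
Step 2:
                   L          C          A          X
  I       4.0270e-06     0.1875    0.02804     0.1107
  C       2.2647e-06 -2.2647e-06 -1.1324e-06 -3.3971e-06
  E       6.2917e-06     0.1875    0.02804     0.1107
  solve Keq expr → x = -1.1324e-06; check Q = 3.3750e+04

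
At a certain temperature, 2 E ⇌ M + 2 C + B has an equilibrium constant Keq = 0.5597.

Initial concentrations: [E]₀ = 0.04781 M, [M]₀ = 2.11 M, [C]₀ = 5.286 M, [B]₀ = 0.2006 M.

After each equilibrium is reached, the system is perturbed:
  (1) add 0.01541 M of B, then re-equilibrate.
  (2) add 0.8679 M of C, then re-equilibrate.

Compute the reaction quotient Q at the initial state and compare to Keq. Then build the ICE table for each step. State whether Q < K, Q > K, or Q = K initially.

Q₀ = 5174 vs Keq = 0.5597 ⇒ Q>K, reverse
Step 1:
                   E          M          C          B
  Initial    0.04781       2.11      5.286     0.2006
  Change      0.3964    -0.1982    -0.3964    -0.1982
  Equil       0.4442      1.912       4.89   0.002416
  solve Keq expr → x = -0.1982; check Q = 0.5597
Then add 0.01541 M of B.
Step 2:
                   E          M          C          B
  Initial     0.4442      1.912       4.89    0.01783
  Change     0.03003   -0.01502   -0.03003   -0.01502
  Equil       0.4742      1.897       4.86    0.00281
  solve Keq expr → x = -0.01502; check Q = 0.5597
Then add 0.8679 M of C.
Step 3:
                   E          M          C          B
  Initial     0.4742      1.897      5.727    0.00281
  Change    0.001544 -7.7191e-04  -0.001544 -7.7191e-04
  Equil       0.4758      1.896      5.726   0.002038
  solve Keq expr → x = -7.7191e-04; check Q = 0.5597

Q₀ = 5174; Q > K (proceeds reverse)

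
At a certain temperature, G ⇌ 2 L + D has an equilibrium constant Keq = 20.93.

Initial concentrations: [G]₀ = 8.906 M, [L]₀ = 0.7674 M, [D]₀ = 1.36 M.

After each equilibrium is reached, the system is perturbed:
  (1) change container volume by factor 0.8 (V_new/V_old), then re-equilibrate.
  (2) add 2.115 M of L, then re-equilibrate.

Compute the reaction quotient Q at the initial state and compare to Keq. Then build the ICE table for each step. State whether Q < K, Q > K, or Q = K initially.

Q₀ = 0.08993 vs Keq = 20.93 ⇒ Q<K, forward
Step 1:
                    G           L           D
  I             8.906      0.7674        1.36
  C            -2.539       5.079       2.539
  E             6.367       5.846       3.899
  solve Keq expr → x = 2.539; check Q = 20.93
Then change container volume by factor 0.8 (V_new/V_old).
Step 2:
                    G           L           D
  I             7.958       7.307       4.874
  C            0.4824     -0.9648     -0.4824
  E             8.441       6.343       4.392
  solve Keq expr → x = -0.4824; check Q = 20.93
Then add 2.115 M of L.
Step 3:
                    G           L           D
  I             8.441       8.458       4.392
  C            0.6579      -1.316     -0.6579
  E             9.099       7.142       3.734
  solve Keq expr → x = -0.6579; check Q = 20.93

Q₀ = 0.08993; Q < K (proceeds forward)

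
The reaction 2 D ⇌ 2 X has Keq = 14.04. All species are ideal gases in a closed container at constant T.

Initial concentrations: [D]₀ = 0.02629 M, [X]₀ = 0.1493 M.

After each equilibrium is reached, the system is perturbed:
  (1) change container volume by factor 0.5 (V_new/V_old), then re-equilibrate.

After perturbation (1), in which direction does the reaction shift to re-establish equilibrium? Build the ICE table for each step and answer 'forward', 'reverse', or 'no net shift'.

Direction: no net shift

Q₀ = 32.25 vs Keq = 14.04 ⇒ Q>K, reverse
Step 1:
                  D         X
  I         0.02629    0.1493
  C          0.0107   -0.0107
  E         0.03699    0.1386
  solve Keq expr → x = -0.00535; check Q = 14.04
Then change container volume by factor 0.5 (V_new/V_old).
Step 2:
                  D         X
  I         0.07398    0.2772
  C               0         0
  E         0.07398    0.2772
  solve Keq expr → x = 0; check Q = 14.04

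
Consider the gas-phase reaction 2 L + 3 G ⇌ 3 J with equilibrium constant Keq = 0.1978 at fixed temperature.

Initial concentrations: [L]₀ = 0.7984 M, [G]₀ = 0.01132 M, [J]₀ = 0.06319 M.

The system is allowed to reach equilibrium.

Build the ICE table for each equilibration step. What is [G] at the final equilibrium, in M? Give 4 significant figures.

Q₀ = 272.9 vs Keq = 0.1978 ⇒ Q>K, reverse
Step 1:
                    L           G           J
  init         0.7984     0.01132     0.06319
  Δ           0.02531     0.03796    -0.03796
  eq           0.8237     0.04928     0.02523
  solve Keq expr → x = -0.01265; check Q = 0.1978

[G]_eq = 0.04928 M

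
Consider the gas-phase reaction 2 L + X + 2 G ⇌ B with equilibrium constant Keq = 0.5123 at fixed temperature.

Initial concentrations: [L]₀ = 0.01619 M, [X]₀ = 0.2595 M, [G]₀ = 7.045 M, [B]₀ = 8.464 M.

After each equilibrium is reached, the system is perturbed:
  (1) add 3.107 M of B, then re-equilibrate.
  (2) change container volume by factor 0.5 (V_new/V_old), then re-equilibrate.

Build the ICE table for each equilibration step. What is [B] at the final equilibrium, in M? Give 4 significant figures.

[B]_eq = 22.9 M

Q₀ = 2507 vs Keq = 0.5123 ⇒ Q>K, reverse
Step 1:
                  L         X         G         B
  init      0.01619    0.2595     7.045     8.464
  Δ          0.6581    0.3291    0.6581   -0.3291
  eq         0.6743    0.5886     7.703     8.135
  solve Keq expr → x = -0.3291; check Q = 0.5123
Then add 3.107 M of B.
Step 2:
                  L         X         G         B
  init       0.6743    0.5886     7.703     11.24
  Δ         0.08248   0.04124   0.08248  -0.04124
  eq         0.7568    0.6298     7.786      11.2
  solve Keq expr → x = -0.04124; check Q = 0.5123
Then change container volume by factor 0.5 (V_new/V_old).
Step 3:
                  L         X         G         B
  init        1.514      1.26     15.57      22.4
  Δ         -0.9894   -0.4947   -0.9894    0.4947
  eq         0.5242    0.7649     14.58      22.9
  solve Keq expr → x = 0.4947; check Q = 0.5123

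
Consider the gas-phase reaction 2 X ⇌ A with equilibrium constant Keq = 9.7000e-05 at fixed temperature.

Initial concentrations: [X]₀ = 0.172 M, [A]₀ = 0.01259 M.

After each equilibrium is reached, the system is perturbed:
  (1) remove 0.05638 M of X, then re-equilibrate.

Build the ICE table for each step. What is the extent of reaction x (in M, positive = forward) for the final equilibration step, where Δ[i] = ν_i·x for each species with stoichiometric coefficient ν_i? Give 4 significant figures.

Q₀ = 0.4256 vs Keq = 9.7000e-05 ⇒ Q>K, reverse
Step 1:
                    X           A
  I             0.172     0.01259
  C           0.02517    -0.01259
  E            0.1972  3.7711e-06
  solve Keq expr → x = -0.01259; check Q = 9.7000e-05
Then remove 0.05638 M of X.
Step 2:
                    X           A
  I            0.1408  3.7711e-06
  C        3.6964e-06 -1.8482e-06
  E            0.1408  1.9229e-06
  solve Keq expr → x = -1.8482e-06; check Q = 9.7000e-05

x = -1.8482e-06 M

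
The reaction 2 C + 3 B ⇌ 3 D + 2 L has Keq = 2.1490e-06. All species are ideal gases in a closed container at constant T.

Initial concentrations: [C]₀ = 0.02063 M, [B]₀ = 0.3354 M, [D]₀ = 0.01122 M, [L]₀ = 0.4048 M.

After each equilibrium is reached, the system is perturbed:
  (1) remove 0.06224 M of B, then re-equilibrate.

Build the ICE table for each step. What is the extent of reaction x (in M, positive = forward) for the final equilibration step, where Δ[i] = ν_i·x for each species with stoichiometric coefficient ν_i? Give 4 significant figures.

x = -4.4640e-05 M

Q₀ = 0.01441 vs Keq = 2.1490e-06 ⇒ Q>K, reverse
Step 1:
                   C          B          D          L
  I          0.02063     0.3354    0.01122     0.4048
  C         0.006978    0.01047   -0.01047  -0.006978
  E          0.02761     0.3459 7.5372e-04     0.3978
  solve Keq expr → x = -0.003489; check Q = 2.1490e-06
Then remove 0.06224 M of B.
Step 2:
                   C          B          D          L
  I          0.02761     0.2836 7.5372e-04     0.3978
  C       8.9279e-05 1.3392e-04 -1.3392e-04 -8.9279e-05
  E           0.0277     0.2838 6.1981e-04     0.3977
  solve Keq expr → x = -4.4640e-05; check Q = 2.1490e-06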